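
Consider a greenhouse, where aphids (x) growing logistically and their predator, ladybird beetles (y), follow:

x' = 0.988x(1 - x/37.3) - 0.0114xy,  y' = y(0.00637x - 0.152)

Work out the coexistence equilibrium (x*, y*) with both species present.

x* ≈ 23.9, y* ≈ 31.2

From dy/dt = 0 with y > 0: 0.00637x* = 0.152, so x* = 23.9.
Substitute into dx/dt = 0: 0.988(1 - 23.9/37.3) = 0.0114y*.
The bracket is 0.36, giving y* = 0.356/0.0114 = 31.2.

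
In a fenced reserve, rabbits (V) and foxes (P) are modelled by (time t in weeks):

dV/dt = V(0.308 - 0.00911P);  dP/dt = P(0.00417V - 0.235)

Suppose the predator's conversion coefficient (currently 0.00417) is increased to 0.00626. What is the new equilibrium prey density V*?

At the interior fixed point, setting dP/dt = 0 with P > 0 fixes V* = (predator death rate)/(VP coefficient) — independent of the other coefficients.
With the change, V* = 0.235/0.00626 = 37.5; it falls from 56.4.

V* ≈ 37.5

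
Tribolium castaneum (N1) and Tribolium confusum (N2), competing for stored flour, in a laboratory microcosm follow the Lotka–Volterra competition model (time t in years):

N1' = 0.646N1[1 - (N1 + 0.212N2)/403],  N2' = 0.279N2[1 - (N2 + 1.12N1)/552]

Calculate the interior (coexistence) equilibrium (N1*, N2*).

Setting both brackets to zero gives the nullclines N1 + 0.212N2 = 403 and 1.12N1 + N2 = 552.
Substituting N2 = 552 - 1.12N1 into the first: N1(1 - 0.212·1.12) = 403 - 0.212·552.
So N1* = 286/0.763 = 375, and then N2* = 552 - 1.12·375 = 132.

N1* ≈ 375, N2* ≈ 132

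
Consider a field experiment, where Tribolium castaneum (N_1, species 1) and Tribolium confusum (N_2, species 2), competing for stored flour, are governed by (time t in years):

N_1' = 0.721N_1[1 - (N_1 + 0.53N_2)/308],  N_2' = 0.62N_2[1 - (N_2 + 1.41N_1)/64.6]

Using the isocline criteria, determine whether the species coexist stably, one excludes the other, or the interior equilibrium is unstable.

Compare the nullcline intercepts: K1/α12 = 308/0.53 = 581 > K2 = 64.6; K2/α21 = 64.6/1.41 = 45.8 < K1 = 308.
Since the inequalities point opposite ways, species 1 can invade but species 2 cannot.

species 1 excludes species 2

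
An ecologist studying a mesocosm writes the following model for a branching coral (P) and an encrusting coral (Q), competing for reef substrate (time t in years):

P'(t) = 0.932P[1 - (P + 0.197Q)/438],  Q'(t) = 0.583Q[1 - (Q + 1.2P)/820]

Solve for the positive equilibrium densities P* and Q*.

Setting both brackets to zero gives the nullclines P + 0.197Q = 438 and 1.2P + Q = 820.
Substituting Q = 820 - 1.2P into the first: P(1 - 0.197·1.2) = 438 - 0.197·820.
So P* = 276/0.764 = 362, and then Q* = 820 - 1.2·362 = 386.

P* ≈ 362, Q* ≈ 386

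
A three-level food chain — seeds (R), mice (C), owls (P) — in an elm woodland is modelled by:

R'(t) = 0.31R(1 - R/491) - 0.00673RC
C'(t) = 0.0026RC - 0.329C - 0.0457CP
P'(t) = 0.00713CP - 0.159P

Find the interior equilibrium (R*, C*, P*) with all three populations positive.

From dP/dt = 0: 0.00713C* = 0.159, so C* = 22.3.
From dR/dt = 0: 0.31(1 - R*/491) = 0.00673·22.3, giving R* = 491·(1 - 0.484) = 253.
From dC/dt = 0: 0.0026·253 - 0.329 = 0.0457P*, so P* = 0.33/0.0457 = 7.21.

R* ≈ 253, C* ≈ 22.3, P* ≈ 7.21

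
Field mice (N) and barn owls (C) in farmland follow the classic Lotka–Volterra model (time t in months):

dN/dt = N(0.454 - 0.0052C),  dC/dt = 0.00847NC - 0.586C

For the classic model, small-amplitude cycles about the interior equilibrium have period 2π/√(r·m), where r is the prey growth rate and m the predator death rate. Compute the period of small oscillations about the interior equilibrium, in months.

T ≈ 12.2 months

Here r = 0.454 and m = 0.586, so r·m = 0.266.
ω = √0.266 = 0.516 per month, hence T = 2π/ω ≈ 12.2 months.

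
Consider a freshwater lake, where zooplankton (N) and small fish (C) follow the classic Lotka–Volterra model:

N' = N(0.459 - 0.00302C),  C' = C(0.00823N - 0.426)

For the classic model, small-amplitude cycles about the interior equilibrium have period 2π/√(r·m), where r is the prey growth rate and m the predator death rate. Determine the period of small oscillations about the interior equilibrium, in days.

Here r = 0.459 and m = 0.426, so r·m = 0.196.
ω = √0.196 = 0.442 per day, hence T = 2π/ω ≈ 14.2 days.

T ≈ 14.2 days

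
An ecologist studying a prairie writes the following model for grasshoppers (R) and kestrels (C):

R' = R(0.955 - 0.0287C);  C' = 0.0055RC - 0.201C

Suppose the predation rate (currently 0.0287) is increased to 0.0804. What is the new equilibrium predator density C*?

C* ≈ 11.9

At the interior fixed point, setting dR/dt = 0 with R > 0 fixes C* = (prey growth rate)/(RC coefficient) — independent of the other coefficients.
With the change, C* = 0.955/0.0804 = 11.9; it falls from 33.3.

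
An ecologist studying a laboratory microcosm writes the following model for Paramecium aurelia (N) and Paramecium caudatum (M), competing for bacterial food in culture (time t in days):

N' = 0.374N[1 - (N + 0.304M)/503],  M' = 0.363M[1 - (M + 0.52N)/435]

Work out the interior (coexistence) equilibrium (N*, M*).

N* ≈ 440, M* ≈ 206

Setting both brackets to zero gives the nullclines N + 0.304M = 503 and 0.52N + M = 435.
Substituting M = 435 - 0.52N into the first: N(1 - 0.304·0.52) = 503 - 0.304·435.
So N* = 371/0.842 = 440, and then M* = 435 - 0.52·440 = 206.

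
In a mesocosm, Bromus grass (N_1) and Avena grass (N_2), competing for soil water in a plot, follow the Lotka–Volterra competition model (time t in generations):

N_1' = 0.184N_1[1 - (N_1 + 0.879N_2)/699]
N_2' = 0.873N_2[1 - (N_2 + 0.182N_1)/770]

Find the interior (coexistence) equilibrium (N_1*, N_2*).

N_1* ≈ 26.4, N_2* ≈ 765

Setting both brackets to zero gives the nullclines N_1 + 0.879N_2 = 699 and 0.182N_1 + N_2 = 770.
Substituting N_2 = 770 - 0.182N_1 into the first: N_1(1 - 0.879·0.182) = 699 - 0.879·770.
So N_1* = 22.2/0.84 = 26.4, and then N_2* = 770 - 0.182·26.4 = 765.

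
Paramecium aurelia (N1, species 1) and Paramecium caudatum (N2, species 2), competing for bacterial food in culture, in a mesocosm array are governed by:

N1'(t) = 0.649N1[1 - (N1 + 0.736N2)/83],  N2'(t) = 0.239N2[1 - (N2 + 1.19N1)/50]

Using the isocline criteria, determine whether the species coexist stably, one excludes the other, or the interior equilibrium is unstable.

species 1 excludes species 2

Compare the nullcline intercepts: K1/α12 = 83/0.736 = 113 > K2 = 50; K2/α21 = 50/1.19 = 42 < K1 = 83.
Since the inequalities point opposite ways, species 1 can invade but species 2 cannot.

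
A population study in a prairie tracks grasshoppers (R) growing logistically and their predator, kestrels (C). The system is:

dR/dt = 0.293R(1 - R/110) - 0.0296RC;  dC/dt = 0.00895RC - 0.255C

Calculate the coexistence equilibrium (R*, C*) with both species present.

R* ≈ 28.5, C* ≈ 7.33

From dC/dt = 0 with C > 0: 0.00895R* = 0.255, so R* = 28.5.
Substitute into dR/dt = 0: 0.293(1 - 28.5/110) = 0.0296C*.
The bracket is 0.741, giving C* = 0.217/0.0296 = 7.33.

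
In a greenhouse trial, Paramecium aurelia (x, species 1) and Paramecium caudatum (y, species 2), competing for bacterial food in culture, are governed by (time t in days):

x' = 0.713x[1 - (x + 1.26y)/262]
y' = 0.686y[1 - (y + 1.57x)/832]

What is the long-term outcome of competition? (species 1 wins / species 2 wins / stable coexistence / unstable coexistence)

Compare the nullcline intercepts: K1/α12 = 262/1.26 = 208 < K2 = 832; K2/α21 = 832/1.57 = 530 > K1 = 262.
Since the inequalities point opposite ways, species 2 can invade but species 1 cannot.

species 2 excludes species 1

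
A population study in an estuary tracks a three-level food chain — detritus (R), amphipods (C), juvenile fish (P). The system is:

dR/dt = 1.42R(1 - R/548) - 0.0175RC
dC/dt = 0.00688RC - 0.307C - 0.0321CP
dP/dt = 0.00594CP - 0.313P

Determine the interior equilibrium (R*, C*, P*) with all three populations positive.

R* ≈ 192, C* ≈ 52.7, P* ≈ 31.6

From dP/dt = 0: 0.00594C* = 0.313, so C* = 52.7.
From dR/dt = 0: 1.42(1 - R*/548) = 0.0175·52.7, giving R* = 548·(1 - 0.649) = 192.
From dC/dt = 0: 0.00688·192 - 0.307 = 0.0321P*, so P* = 1.01/0.0321 = 31.6.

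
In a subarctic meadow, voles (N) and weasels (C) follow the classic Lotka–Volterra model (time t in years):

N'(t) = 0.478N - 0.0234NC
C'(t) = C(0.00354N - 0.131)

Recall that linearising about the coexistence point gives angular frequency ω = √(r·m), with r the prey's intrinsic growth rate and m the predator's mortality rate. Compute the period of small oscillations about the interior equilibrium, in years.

Here r = 0.478 and m = 0.131, so r·m = 0.0626.
ω = √0.0626 = 0.25 per year, hence T = 2π/ω ≈ 25.1 years.

T ≈ 25.1 years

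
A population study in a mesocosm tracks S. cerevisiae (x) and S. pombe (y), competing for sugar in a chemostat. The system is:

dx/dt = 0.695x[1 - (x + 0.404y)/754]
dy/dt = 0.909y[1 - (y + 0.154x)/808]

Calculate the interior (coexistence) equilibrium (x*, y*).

Setting both brackets to zero gives the nullclines x + 0.404y = 754 and 0.154x + y = 808.
Substituting y = 808 - 0.154x into the first: x(1 - 0.404·0.154) = 754 - 0.404·808.
So x* = 428/0.938 = 456, and then y* = 808 - 0.154·456 = 738.

x* ≈ 456, y* ≈ 738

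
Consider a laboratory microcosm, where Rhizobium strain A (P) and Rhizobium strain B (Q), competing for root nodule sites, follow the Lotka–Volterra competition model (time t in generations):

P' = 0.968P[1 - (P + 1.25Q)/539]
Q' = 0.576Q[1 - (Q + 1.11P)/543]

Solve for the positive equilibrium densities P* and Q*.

P* ≈ 361, Q* ≈ 143

Setting both brackets to zero gives the nullclines P + 1.25Q = 539 and 1.11P + Q = 543.
Substituting Q = 543 - 1.11P into the first: P(1 - 1.25·1.11) = 539 - 1.25·543.
So P* = -140/-0.388 = 361, and then Q* = 543 - 1.11·361 = 143.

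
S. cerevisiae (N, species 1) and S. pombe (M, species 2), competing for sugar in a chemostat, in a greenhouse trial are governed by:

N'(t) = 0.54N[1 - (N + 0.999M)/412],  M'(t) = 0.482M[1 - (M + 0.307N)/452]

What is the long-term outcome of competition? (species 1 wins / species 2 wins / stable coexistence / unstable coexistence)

Compare the nullcline intercepts: K1/α12 = 412/0.999 = 412 < K2 = 452; K2/α21 = 452/0.307 = 1470 > K1 = 412.
Since the inequalities point opposite ways, species 2 can invade but species 1 cannot.

species 2 excludes species 1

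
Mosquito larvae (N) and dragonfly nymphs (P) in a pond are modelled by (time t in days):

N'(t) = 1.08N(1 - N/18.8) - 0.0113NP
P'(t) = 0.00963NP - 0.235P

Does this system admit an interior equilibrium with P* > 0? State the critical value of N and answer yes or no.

Threshold N = 24.4; K < 24.4, so no, the predator goes extinct.

The predator equation gives dP/dt > 0 only when N > 0.235/0.00963 = 24.4.
Without the predator, N → K = 18.8. Since 18.8 < 24.4, the predator cannot invade.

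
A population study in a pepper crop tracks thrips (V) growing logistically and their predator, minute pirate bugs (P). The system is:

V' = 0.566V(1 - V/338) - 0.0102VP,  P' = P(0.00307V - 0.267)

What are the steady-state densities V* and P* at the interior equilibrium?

From dP/dt = 0 with P > 0: 0.00307V* = 0.267, so V* = 87.
Substitute into dV/dt = 0: 0.566(1 - 87/338) = 0.0102P*.
The bracket is 0.743, giving P* = 0.42/0.0102 = 41.2.

V* ≈ 87, P* ≈ 41.2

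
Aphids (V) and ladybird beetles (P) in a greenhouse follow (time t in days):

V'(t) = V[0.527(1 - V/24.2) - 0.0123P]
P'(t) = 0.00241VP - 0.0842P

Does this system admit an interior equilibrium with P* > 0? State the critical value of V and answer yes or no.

The predator equation gives dP/dt > 0 only when V > 0.0842/0.00241 = 34.9.
Without the predator, V → K = 24.2. Since 24.2 < 34.9, the predator cannot invade.

Threshold V = 34.9; K < 34.9, so no, the predator goes extinct.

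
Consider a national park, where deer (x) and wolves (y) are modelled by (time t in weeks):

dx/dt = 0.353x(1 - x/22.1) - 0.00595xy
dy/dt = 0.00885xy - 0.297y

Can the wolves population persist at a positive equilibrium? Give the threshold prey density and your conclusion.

The predator equation gives dy/dt > 0 only when x > 0.297/0.00885 = 33.6.
Without the predator, x → K = 22.1. Since 22.1 < 33.6, the predator cannot invade.

Threshold x = 33.6; K < 33.6, so no, the predator goes extinct.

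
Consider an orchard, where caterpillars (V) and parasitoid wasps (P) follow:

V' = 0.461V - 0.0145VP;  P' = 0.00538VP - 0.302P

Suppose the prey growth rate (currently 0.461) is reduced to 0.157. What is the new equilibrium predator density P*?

At the interior fixed point, setting dV/dt = 0 with V > 0 fixes P* = (prey growth rate)/(VP coefficient) — independent of the other coefficients.
With the change, P* = 0.157/0.0145 = 10.8; it falls from 31.8.

P* ≈ 10.8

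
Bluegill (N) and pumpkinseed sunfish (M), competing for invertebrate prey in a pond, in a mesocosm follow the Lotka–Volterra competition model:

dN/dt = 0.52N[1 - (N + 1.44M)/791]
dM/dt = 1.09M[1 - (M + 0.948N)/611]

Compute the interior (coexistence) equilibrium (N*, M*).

Setting both brackets to zero gives the nullclines N + 1.44M = 791 and 0.948N + M = 611.
Substituting M = 611 - 0.948N into the first: N(1 - 1.44·0.948) = 791 - 1.44·611.
So N* = -88.8/-0.365 = 243, and then M* = 611 - 0.948·243 = 380.

N* ≈ 243, M* ≈ 380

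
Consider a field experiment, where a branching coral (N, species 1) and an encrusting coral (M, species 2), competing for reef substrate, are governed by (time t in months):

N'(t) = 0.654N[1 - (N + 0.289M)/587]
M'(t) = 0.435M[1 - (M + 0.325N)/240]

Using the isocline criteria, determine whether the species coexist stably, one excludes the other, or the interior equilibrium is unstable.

Compare the nullcline intercepts: K1/α12 = 587/0.289 = 2030 > K2 = 240; K2/α21 = 240/0.325 = 738 > K1 = 587.
Since both inequalities hold, each species can invade when rare, so the interior equilibrium is stable.

stable coexistence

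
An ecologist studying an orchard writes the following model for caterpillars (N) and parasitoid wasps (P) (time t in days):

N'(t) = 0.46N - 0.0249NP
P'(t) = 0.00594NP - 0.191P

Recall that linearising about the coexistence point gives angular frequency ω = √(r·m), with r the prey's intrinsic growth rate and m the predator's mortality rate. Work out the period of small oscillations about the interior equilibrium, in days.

Here r = 0.46 and m = 0.191, so r·m = 0.0879.
ω = √0.0879 = 0.296 per day, hence T = 2π/ω ≈ 21.2 days.

T ≈ 21.2 days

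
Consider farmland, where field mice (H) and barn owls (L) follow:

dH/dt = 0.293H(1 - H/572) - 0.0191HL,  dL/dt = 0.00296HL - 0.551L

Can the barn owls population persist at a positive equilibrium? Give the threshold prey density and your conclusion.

The predator equation gives dL/dt > 0 only when H > 0.551/0.00296 = 186.
Without the predator, H → K = 572. Since 572 > 186, the predator can invade and persist.

Threshold H = 186; K > 186, so yes, the predator persists.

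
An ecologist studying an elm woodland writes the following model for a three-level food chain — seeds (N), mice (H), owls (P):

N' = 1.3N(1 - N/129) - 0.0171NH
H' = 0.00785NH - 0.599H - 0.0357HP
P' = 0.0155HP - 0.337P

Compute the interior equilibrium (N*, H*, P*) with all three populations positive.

N* ≈ 92.1, H* ≈ 21.7, P* ≈ 3.47

From dP/dt = 0: 0.0155H* = 0.337, so H* = 21.7.
From dN/dt = 0: 1.3(1 - N*/129) = 0.0171·21.7, giving N* = 129·(1 - 0.286) = 92.1.
From dH/dt = 0: 0.00785·92.1 - 0.599 = 0.0357P*, so P* = 0.124/0.0357 = 3.47.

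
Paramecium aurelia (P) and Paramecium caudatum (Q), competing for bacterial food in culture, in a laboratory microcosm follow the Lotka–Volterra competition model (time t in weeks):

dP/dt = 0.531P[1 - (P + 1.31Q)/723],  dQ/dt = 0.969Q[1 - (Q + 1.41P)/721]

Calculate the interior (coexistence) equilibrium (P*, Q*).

P* ≈ 261, Q* ≈ 352

Setting both brackets to zero gives the nullclines P + 1.31Q = 723 and 1.41P + Q = 721.
Substituting Q = 721 - 1.41P into the first: P(1 - 1.31·1.41) = 723 - 1.31·721.
So P* = -222/-0.847 = 261, and then Q* = 721 - 1.41·261 = 352.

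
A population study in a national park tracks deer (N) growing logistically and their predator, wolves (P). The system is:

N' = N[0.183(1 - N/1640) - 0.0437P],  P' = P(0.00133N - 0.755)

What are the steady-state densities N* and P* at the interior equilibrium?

N* ≈ 568, P* ≈ 2.74

From dP/dt = 0 with P > 0: 0.00133N* = 0.755, so N* = 568.
Substitute into dN/dt = 0: 0.183(1 - 568/1640) = 0.0437P*.
The bracket is 0.654, giving P* = 0.12/0.0437 = 2.74.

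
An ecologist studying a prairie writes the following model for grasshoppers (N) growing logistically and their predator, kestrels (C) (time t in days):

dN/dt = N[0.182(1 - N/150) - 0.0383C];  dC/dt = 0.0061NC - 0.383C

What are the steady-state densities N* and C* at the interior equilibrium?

N* ≈ 62.8, C* ≈ 2.76

From dC/dt = 0 with C > 0: 0.0061N* = 0.383, so N* = 62.8.
Substitute into dN/dt = 0: 0.182(1 - 62.8/150) = 0.0383C*.
The bracket is 0.581, giving C* = 0.106/0.0383 = 2.76.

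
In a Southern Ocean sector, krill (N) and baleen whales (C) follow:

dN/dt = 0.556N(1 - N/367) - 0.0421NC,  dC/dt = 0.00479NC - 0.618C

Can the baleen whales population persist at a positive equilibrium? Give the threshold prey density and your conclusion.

The predator equation gives dC/dt > 0 only when N > 0.618/0.00479 = 129.
Without the predator, N → K = 367. Since 367 > 129, the predator can invade and persist.

Threshold N = 129; K > 129, so yes, the predator persists.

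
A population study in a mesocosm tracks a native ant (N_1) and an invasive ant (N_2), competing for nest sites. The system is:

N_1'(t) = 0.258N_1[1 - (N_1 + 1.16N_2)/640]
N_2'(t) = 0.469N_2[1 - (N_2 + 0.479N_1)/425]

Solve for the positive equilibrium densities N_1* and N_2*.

Setting both brackets to zero gives the nullclines N_1 + 1.16N_2 = 640 and 0.479N_1 + N_2 = 425.
Substituting N_2 = 425 - 0.479N_1 into the first: N_1(1 - 1.16·0.479) = 640 - 1.16·425.
So N_1* = 147/0.444 = 331, and then N_2* = 425 - 0.479·331 = 267.

N_1* ≈ 331, N_2* ≈ 267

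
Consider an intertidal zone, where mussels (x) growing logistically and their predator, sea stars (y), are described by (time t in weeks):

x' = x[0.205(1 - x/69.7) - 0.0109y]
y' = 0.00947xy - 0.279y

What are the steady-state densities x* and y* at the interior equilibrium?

From dy/dt = 0 with y > 0: 0.00947x* = 0.279, so x* = 29.5.
Substitute into dx/dt = 0: 0.205(1 - 29.5/69.7) = 0.0109y*.
The bracket is 0.577, giving y* = 0.118/0.0109 = 10.9.

x* ≈ 29.5, y* ≈ 10.9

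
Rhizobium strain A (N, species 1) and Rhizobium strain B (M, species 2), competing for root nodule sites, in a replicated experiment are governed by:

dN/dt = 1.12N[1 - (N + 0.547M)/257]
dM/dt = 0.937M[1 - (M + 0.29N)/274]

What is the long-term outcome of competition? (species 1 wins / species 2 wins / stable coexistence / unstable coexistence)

stable coexistence

Compare the nullcline intercepts: K1/α12 = 257/0.547 = 470 > K2 = 274; K2/α21 = 274/0.29 = 945 > K1 = 257.
Since both inequalities hold, each species can invade when rare, so the interior equilibrium is stable.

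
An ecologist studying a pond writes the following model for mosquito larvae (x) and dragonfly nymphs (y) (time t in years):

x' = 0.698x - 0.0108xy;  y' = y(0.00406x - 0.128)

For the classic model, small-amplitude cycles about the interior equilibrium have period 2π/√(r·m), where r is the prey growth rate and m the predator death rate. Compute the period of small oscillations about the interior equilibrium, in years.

T ≈ 21 years

Here r = 0.698 and m = 0.128, so r·m = 0.0893.
ω = √0.0893 = 0.299 per year, hence T = 2π/ω ≈ 21 years.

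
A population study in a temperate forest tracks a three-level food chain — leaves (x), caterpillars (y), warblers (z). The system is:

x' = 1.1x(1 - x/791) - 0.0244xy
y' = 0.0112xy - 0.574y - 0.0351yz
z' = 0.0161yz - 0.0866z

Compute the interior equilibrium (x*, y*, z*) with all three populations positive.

x* ≈ 697, y* ≈ 5.38, z* ≈ 206

From dz/dt = 0: 0.0161y* = 0.0866, so y* = 5.38.
From dx/dt = 0: 1.1(1 - x*/791) = 0.0244·5.38, giving x* = 791·(1 - 0.119) = 697.
From dy/dt = 0: 0.0112·697 - 0.574 = 0.0351z*, so z* = 7.23/0.0351 = 206.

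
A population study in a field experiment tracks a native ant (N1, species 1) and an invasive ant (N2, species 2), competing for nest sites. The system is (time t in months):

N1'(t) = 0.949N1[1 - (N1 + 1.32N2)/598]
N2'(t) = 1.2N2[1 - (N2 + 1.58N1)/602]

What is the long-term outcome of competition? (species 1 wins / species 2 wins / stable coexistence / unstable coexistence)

unstable coexistence (outcome depends on initial conditions)

Compare the nullcline intercepts: K1/α12 = 598/1.32 = 453 < K2 = 602; K2/α21 = 602/1.58 = 381 < K1 = 598.
Since both are reversed, neither can invade when rare; the interior point is a saddle.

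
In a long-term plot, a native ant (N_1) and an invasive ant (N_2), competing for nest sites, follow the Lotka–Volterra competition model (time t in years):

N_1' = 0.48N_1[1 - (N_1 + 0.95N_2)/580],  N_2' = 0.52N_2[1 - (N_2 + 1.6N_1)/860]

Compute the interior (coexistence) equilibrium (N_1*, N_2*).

Setting both brackets to zero gives the nullclines N_1 + 0.95N_2 = 580 and 1.6N_1 + N_2 = 860.
Substituting N_2 = 860 - 1.6N_1 into the first: N_1(1 - 0.95·1.6) = 580 - 0.95·860.
So N_1* = -237/-0.52 = 456, and then N_2* = 860 - 1.6·456 = 131.

N_1* ≈ 456, N_2* ≈ 131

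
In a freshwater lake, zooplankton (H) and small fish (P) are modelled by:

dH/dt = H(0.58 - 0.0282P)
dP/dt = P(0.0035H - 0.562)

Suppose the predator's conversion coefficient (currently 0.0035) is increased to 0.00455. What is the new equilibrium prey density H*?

At the interior fixed point, setting dP/dt = 0 with P > 0 fixes H* = (predator death rate)/(HP coefficient) — independent of the other coefficients.
With the change, H* = 0.562/0.00455 = 124; it falls from 161.

H* ≈ 124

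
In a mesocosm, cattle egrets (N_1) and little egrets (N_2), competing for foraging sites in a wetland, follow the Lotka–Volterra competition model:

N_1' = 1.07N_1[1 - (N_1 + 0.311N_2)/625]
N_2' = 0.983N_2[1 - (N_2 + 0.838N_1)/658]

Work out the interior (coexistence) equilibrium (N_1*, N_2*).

N_1* ≈ 569, N_2* ≈ 182

Setting both brackets to zero gives the nullclines N_1 + 0.311N_2 = 625 and 0.838N_1 + N_2 = 658.
Substituting N_2 = 658 - 0.838N_1 into the first: N_1(1 - 0.311·0.838) = 625 - 0.311·658.
So N_1* = 420/0.739 = 569, and then N_2* = 658 - 0.838·569 = 182.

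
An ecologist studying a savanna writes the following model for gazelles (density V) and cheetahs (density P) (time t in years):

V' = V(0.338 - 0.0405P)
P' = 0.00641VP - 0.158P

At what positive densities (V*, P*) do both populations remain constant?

Set dP/dt = 0 with P > 0: 0.00641V - 0.158 = 0, so V* = 0.158/0.00641 = 24.6.
Set dV/dt = 0 with V > 0: 0.338 - 0.0405P = 0, so P* = 0.338/0.0405 = 8.35.

V* ≈ 24.6, P* ≈ 8.35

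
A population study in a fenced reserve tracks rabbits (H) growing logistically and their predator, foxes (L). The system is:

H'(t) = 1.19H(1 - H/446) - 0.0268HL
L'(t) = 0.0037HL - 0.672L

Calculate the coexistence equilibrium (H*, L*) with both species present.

H* ≈ 182, L* ≈ 26.3

From dL/dt = 0 with L > 0: 0.0037H* = 0.672, so H* = 182.
Substitute into dH/dt = 0: 1.19(1 - 182/446) = 0.0268L*.
The bracket is 0.593, giving L* = 0.705/0.0268 = 26.3.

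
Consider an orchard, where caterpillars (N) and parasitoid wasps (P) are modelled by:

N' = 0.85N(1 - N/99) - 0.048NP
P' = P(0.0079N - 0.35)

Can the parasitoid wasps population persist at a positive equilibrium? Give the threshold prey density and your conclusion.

Threshold N = 44.3; K > 44.3, so yes, the predator persists.

The predator equation gives dP/dt > 0 only when N > 0.35/0.0079 = 44.3.
Without the predator, N → K = 99. Since 99 > 44.3, the predator can invade and persist.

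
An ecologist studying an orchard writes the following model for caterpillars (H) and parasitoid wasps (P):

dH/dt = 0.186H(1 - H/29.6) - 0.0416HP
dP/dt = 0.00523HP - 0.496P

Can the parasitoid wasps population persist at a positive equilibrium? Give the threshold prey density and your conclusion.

Threshold H = 94.8; K < 94.8, so no, the predator goes extinct.

The predator equation gives dP/dt > 0 only when H > 0.496/0.00523 = 94.8.
Without the predator, H → K = 29.6. Since 29.6 < 94.8, the predator cannot invade.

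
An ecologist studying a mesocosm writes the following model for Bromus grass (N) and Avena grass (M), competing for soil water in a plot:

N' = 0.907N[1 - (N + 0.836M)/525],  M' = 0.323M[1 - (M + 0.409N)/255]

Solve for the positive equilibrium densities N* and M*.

N* ≈ 474, M* ≈ 61.2

Setting both brackets to zero gives the nullclines N + 0.836M = 525 and 0.409N + M = 255.
Substituting M = 255 - 0.409N into the first: N(1 - 0.836·0.409) = 525 - 0.836·255.
So N* = 312/0.658 = 474, and then M* = 255 - 0.409·474 = 61.2.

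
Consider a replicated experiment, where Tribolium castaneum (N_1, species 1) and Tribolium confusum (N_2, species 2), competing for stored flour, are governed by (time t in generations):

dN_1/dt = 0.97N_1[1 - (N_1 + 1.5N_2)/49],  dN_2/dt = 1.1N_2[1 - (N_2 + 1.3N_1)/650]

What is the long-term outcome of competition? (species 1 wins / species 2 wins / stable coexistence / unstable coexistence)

Compare the nullcline intercepts: K1/α12 = 49/1.5 = 32.7 < K2 = 650; K2/α21 = 650/1.3 = 500 > K1 = 49.
Since the inequalities point opposite ways, species 2 can invade but species 1 cannot.

species 2 excludes species 1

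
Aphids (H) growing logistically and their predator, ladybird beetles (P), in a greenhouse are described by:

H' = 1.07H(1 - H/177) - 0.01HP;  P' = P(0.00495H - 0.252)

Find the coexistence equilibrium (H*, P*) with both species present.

From dP/dt = 0 with P > 0: 0.00495H* = 0.252, so H* = 50.9.
Substitute into dH/dt = 0: 1.07(1 - 50.9/177) = 0.01P*.
The bracket is 0.712, giving P* = 0.762/0.01 = 76.2.

H* ≈ 50.9, P* ≈ 76.2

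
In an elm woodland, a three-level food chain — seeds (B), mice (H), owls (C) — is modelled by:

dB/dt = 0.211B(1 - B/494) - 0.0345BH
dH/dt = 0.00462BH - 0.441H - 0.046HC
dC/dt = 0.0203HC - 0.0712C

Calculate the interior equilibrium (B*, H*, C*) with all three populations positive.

B* ≈ 211, H* ≈ 3.51, C* ≈ 11.6

From dC/dt = 0: 0.0203H* = 0.0712, so H* = 3.51.
From dB/dt = 0: 0.211(1 - B*/494) = 0.0345·3.51, giving B* = 494·(1 - 0.573) = 211.
From dH/dt = 0: 0.00462·211 - 0.441 = 0.046C*, so C* = 0.532/0.046 = 11.6.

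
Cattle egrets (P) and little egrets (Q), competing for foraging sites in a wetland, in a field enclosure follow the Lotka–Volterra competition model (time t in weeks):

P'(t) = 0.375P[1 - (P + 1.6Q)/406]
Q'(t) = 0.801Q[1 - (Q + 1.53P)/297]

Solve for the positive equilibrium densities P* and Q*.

Setting both brackets to zero gives the nullclines P + 1.6Q = 406 and 1.53P + Q = 297.
Substituting Q = 297 - 1.53P into the first: P(1 - 1.6·1.53) = 406 - 1.6·297.
So P* = -69.2/-1.45 = 47.8, and then Q* = 297 - 1.53·47.8 = 224.

P* ≈ 47.8, Q* ≈ 224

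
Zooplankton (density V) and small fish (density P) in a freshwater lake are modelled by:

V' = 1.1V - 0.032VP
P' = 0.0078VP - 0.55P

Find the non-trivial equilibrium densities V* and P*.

V* ≈ 70.5, P* ≈ 34.4

Set dP/dt = 0 with P > 0: 0.0078V - 0.55 = 0, so V* = 0.55/0.0078 = 70.5.
Set dV/dt = 0 with V > 0: 1.1 - 0.032P = 0, so P* = 1.1/0.032 = 34.4.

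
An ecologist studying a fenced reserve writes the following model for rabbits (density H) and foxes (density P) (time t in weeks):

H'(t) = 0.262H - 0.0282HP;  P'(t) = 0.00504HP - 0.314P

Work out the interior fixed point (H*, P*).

H* ≈ 62.3, P* ≈ 9.29

Set dP/dt = 0 with P > 0: 0.00504H - 0.314 = 0, so H* = 0.314/0.00504 = 62.3.
Set dH/dt = 0 with H > 0: 0.262 - 0.0282P = 0, so P* = 0.262/0.0282 = 9.29.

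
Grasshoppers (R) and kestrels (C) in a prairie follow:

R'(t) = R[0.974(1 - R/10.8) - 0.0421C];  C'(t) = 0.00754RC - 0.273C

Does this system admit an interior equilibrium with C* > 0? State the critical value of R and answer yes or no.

The predator equation gives dC/dt > 0 only when R > 0.273/0.00754 = 36.2.
Without the predator, R → K = 10.8. Since 10.8 < 36.2, the predator cannot invade.

Threshold R = 36.2; K < 36.2, so no, the predator goes extinct.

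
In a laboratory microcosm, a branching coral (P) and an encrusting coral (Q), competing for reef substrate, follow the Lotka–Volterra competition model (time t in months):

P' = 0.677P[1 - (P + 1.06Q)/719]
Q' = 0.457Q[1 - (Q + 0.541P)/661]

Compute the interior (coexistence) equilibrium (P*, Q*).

P* ≈ 43, Q* ≈ 638

Setting both brackets to zero gives the nullclines P + 1.06Q = 719 and 0.541P + Q = 661.
Substituting Q = 661 - 0.541P into the first: P(1 - 1.06·0.541) = 719 - 1.06·661.
So P* = 18.3/0.427 = 43, and then Q* = 661 - 0.541·43 = 638.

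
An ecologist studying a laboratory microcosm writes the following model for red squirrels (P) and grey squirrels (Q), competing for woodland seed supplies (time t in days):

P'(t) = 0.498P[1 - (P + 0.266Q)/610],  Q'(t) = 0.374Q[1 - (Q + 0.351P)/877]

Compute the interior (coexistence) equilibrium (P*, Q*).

P* ≈ 416, Q* ≈ 731

Setting both brackets to zero gives the nullclines P + 0.266Q = 610 and 0.351P + Q = 877.
Substituting Q = 877 - 0.351P into the first: P(1 - 0.266·0.351) = 610 - 0.266·877.
So P* = 377/0.907 = 416, and then Q* = 877 - 0.351·416 = 731.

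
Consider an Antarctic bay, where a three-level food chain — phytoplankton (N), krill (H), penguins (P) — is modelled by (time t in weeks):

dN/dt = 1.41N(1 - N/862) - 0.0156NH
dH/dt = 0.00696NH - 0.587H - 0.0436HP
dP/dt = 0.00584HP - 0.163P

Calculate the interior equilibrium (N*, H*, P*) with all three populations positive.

N* ≈ 596, H* ≈ 27.9, P* ≈ 81.6

From dP/dt = 0: 0.00584H* = 0.163, so H* = 27.9.
From dN/dt = 0: 1.41(1 - N*/862) = 0.0156·27.9, giving N* = 862·(1 - 0.309) = 596.
From dH/dt = 0: 0.00696·596 - 0.587 = 0.0436P*, so P* = 3.56/0.0436 = 81.6.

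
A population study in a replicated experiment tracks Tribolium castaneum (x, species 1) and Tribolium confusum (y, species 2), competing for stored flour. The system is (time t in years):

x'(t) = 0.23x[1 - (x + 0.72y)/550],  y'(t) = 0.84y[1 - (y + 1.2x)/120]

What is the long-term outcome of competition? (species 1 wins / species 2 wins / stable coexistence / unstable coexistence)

Compare the nullcline intercepts: K1/α12 = 550/0.72 = 764 > K2 = 120; K2/α21 = 120/1.2 = 100 < K1 = 550.
Since the inequalities point opposite ways, species 1 can invade but species 2 cannot.

species 1 excludes species 2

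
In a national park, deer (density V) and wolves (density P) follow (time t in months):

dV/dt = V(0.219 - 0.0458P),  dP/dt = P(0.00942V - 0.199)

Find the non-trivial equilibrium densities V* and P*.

Set dP/dt = 0 with P > 0: 0.00942V - 0.199 = 0, so V* = 0.199/0.00942 = 21.1.
Set dV/dt = 0 with V > 0: 0.219 - 0.0458P = 0, so P* = 0.219/0.0458 = 4.78.

V* ≈ 21.1, P* ≈ 4.78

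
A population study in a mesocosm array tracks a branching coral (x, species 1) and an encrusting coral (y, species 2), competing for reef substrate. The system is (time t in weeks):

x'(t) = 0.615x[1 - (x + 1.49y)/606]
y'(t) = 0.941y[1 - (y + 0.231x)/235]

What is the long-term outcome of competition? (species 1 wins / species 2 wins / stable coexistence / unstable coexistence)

stable coexistence

Compare the nullcline intercepts: K1/α12 = 606/1.49 = 407 > K2 = 235; K2/α21 = 235/0.231 = 1020 > K1 = 606.
Since both inequalities hold, each species can invade when rare, so the interior equilibrium is stable.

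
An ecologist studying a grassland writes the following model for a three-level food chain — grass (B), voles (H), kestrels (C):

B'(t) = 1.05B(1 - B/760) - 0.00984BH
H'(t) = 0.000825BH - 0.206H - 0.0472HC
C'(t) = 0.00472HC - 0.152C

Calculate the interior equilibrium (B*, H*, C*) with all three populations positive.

From dC/dt = 0: 0.00472H* = 0.152, so H* = 32.2.
From dB/dt = 0: 1.05(1 - B*/760) = 0.00984·32.2, giving B* = 760·(1 - 0.302) = 531.
From dH/dt = 0: 0.000825·531 - 0.206 = 0.0472C*, so C* = 0.232/0.0472 = 4.91.

B* ≈ 531, H* ≈ 32.2, C* ≈ 4.91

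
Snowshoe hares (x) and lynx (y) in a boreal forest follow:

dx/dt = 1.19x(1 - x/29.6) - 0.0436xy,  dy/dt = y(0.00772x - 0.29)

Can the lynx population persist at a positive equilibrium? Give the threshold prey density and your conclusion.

The predator equation gives dy/dt > 0 only when x > 0.29/0.00772 = 37.6.
Without the predator, x → K = 29.6. Since 29.6 < 37.6, the predator cannot invade.

Threshold x = 37.6; K < 37.6, so no, the predator goes extinct.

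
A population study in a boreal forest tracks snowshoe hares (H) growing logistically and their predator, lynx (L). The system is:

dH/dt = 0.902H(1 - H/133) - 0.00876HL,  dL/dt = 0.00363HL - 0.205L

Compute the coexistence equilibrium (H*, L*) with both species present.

From dL/dt = 0 with L > 0: 0.00363H* = 0.205, so H* = 56.5.
Substitute into dH/dt = 0: 0.902(1 - 56.5/133) = 0.00876L*.
The bracket is 0.575, giving L* = 0.519/0.00876 = 59.2.

H* ≈ 56.5, L* ≈ 59.2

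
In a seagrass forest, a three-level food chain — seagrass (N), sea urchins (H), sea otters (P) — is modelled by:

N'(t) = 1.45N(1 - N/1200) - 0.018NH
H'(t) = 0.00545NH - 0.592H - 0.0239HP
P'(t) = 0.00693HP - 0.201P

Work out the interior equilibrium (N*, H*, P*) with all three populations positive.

From dP/dt = 0: 0.00693H* = 0.201, so H* = 29.
From dN/dt = 0: 1.45(1 - N*/1200) = 0.018·29, giving N* = 1200·(1 - 0.36) = 768.
From dH/dt = 0: 0.00545·768 - 0.592 = 0.0239P*, so P* = 3.59/0.0239 = 150.

N* ≈ 768, H* ≈ 29, P* ≈ 150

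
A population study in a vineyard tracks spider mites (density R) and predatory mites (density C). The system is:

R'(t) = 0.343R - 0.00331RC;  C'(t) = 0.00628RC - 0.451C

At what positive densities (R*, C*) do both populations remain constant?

Set dC/dt = 0 with C > 0: 0.00628R - 0.451 = 0, so R* = 0.451/0.00628 = 71.8.
Set dR/dt = 0 with R > 0: 0.343 - 0.00331C = 0, so C* = 0.343/0.00331 = 104.

R* ≈ 71.8, C* ≈ 104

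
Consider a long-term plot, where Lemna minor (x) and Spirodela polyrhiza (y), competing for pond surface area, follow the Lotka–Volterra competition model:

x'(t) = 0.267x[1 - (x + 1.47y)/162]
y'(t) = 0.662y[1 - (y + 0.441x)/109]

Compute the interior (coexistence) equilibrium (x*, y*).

Setting both brackets to zero gives the nullclines x + 1.47y = 162 and 0.441x + y = 109.
Substituting y = 109 - 0.441x into the first: x(1 - 1.47·0.441) = 162 - 1.47·109.
So x* = 1.77/0.352 = 5.03, and then y* = 109 - 0.441·5.03 = 107.

x* ≈ 5.03, y* ≈ 107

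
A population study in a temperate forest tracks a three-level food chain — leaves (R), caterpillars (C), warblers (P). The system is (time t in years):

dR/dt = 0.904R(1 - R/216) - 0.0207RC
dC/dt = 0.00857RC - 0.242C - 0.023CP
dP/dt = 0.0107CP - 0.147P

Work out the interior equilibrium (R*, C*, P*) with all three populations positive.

R* ≈ 148, C* ≈ 13.7, P* ≈ 44.6

From dP/dt = 0: 0.0107C* = 0.147, so C* = 13.7.
From dR/dt = 0: 0.904(1 - R*/216) = 0.0207·13.7, giving R* = 216·(1 - 0.315) = 148.
From dC/dt = 0: 0.00857·148 - 0.242 = 0.023P*, so P* = 1.03/0.023 = 44.6.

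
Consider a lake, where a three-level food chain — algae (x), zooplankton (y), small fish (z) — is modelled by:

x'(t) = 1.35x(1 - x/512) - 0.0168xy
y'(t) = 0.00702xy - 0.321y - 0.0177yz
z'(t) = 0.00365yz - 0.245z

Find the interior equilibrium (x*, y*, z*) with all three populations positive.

From dz/dt = 0: 0.00365y* = 0.245, so y* = 67.1.
From dx/dt = 0: 1.35(1 - x*/512) = 0.0168·67.1, giving x* = 512·(1 - 0.835) = 84.3.
From dy/dt = 0: 0.00702·84.3 - 0.321 = 0.0177z*, so z* = 0.271/0.0177 = 15.3.

x* ≈ 84.3, y* ≈ 67.1, z* ≈ 15.3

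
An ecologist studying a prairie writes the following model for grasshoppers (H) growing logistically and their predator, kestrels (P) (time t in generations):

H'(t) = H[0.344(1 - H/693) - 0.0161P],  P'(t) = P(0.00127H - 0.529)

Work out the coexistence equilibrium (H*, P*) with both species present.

From dP/dt = 0 with P > 0: 0.00127H* = 0.529, so H* = 417.
Substitute into dH/dt = 0: 0.344(1 - 417/693) = 0.0161P*.
The bracket is 0.399, giving P* = 0.137/0.0161 = 8.52.

H* ≈ 417, P* ≈ 8.52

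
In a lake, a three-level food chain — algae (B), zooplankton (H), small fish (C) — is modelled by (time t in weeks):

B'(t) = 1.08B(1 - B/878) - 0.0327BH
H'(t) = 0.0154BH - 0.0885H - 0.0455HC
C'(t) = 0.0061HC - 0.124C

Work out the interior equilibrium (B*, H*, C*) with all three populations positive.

From dC/dt = 0: 0.0061H* = 0.124, so H* = 20.3.
From dB/dt = 0: 1.08(1 - B*/878) = 0.0327·20.3, giving B* = 878·(1 - 0.615) = 338.
From dH/dt = 0: 0.0154·338 - 0.0885 = 0.0455C*, so C* = 5.11/0.0455 = 112.

B* ≈ 338, H* ≈ 20.3, C* ≈ 112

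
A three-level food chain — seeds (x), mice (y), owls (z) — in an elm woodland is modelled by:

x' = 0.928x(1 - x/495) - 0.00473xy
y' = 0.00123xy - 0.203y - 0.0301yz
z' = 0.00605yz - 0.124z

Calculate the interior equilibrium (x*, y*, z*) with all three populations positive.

From dz/dt = 0: 0.00605y* = 0.124, so y* = 20.5.
From dx/dt = 0: 0.928(1 - x*/495) = 0.00473·20.5, giving x* = 495·(1 - 0.104) = 443.
From dy/dt = 0: 0.00123·443 - 0.203 = 0.0301z*, so z* = 0.342/0.0301 = 11.4.

x* ≈ 443, y* ≈ 20.5, z* ≈ 11.4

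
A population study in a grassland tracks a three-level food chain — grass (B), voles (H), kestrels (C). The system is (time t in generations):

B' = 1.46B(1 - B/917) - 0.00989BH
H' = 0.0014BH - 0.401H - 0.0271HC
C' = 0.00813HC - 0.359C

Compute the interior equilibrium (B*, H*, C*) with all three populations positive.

From dC/dt = 0: 0.00813H* = 0.359, so H* = 44.2.
From dB/dt = 0: 1.46(1 - B*/917) = 0.00989·44.2, giving B* = 917·(1 - 0.299) = 643.
From dH/dt = 0: 0.0014·643 - 0.401 = 0.0271C*, so C* = 0.499/0.0271 = 18.4.

B* ≈ 643, H* ≈ 44.2, C* ≈ 18.4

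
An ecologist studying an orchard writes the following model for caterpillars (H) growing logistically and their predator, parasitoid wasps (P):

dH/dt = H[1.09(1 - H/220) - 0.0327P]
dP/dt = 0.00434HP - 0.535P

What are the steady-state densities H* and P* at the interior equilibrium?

From dP/dt = 0 with P > 0: 0.00434H* = 0.535, so H* = 123.
Substitute into dH/dt = 0: 1.09(1 - 123/220) = 0.0327P*.
The bracket is 0.44, giving P* = 0.479/0.0327 = 14.7.

H* ≈ 123, P* ≈ 14.7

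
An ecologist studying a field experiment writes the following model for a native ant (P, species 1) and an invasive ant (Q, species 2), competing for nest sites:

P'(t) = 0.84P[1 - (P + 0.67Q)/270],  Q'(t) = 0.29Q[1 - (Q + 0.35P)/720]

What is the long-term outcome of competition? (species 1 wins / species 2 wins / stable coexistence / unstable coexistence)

Compare the nullcline intercepts: K1/α12 = 270/0.67 = 403 < K2 = 720; K2/α21 = 720/0.35 = 2060 > K1 = 270.
Since the inequalities point opposite ways, species 2 can invade but species 1 cannot.

species 2 excludes species 1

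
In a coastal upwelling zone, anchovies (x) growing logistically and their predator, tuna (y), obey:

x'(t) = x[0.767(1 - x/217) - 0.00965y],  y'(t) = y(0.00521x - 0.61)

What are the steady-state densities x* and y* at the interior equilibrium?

x* ≈ 117, y* ≈ 36.6

From dy/dt = 0 with y > 0: 0.00521x* = 0.61, so x* = 117.
Substitute into dx/dt = 0: 0.767(1 - 117/217) = 0.00965y*.
The bracket is 0.46, giving y* = 0.353/0.00965 = 36.6.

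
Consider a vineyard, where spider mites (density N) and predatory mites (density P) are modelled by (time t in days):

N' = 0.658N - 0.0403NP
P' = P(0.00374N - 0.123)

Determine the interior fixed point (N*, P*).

Set dP/dt = 0 with P > 0: 0.00374N - 0.123 = 0, so N* = 0.123/0.00374 = 32.9.
Set dN/dt = 0 with N > 0: 0.658 - 0.0403P = 0, so P* = 0.658/0.0403 = 16.3.

N* ≈ 32.9, P* ≈ 16.3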